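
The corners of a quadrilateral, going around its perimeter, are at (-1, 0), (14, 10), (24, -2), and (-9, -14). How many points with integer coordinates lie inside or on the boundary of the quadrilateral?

The shoelace formula gives twice the area as |[(-1)·10 − 14·0] + [14·(-2) − 24·10] + [24·(-14) − (-9)·(-2)] + [(-9)·0 − (-1)·(-14)]| = 646, so the area is 323.
The number of boundary lattice points is Σ gcd(|Δx|,|Δy|) = gcd(15,10) + gcd(10,12) + gcd(33,12) + gcd(8,14) = 5+2+3+2 = 12.
Pick's theorem gives I = A − B/2 + 1 = 323 − 12/2 + 1 = 318, so the closed region contains I + B = 318 + 12 = 330 lattice points.

330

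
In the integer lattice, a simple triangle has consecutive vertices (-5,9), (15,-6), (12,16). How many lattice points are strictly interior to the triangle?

195

By the shoelace formula, twice the signed area is |[(-5)·(-6) − 15·9] + [15·16 − 12·(-6)] + [12·9 − (-5)·16]| = 395, so the area is 197.5.
Summing gcd(|Δx|,|Δy|) over the edges gives the boundary count: gcd(20,15) + gcd(3,22) + gcd(17,7) = 5+1+1 = 7.
Pick's theorem gives I = A − B/2 + 1 = 197.5 − 7/2 + 1 = 195.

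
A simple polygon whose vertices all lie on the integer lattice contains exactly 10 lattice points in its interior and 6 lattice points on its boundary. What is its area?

Pick's theorem states A = I + B/2 − 1, so A = 10 + 6/2 − 1 = 12.

12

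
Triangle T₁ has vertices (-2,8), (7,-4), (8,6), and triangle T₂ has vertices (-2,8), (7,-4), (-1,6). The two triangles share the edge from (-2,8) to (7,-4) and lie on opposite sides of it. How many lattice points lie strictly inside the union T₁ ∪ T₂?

52

The union is the simple quadrilateral with vertices (-2,8), (8,6), (7,-4), (-1,6) in order.
By the shoelace formula, twice the signed area is |[(-2)·6 − 8·8] + [8·(-4) − 7·6] + [7·6 − (-1)·(-4)] + [(-1)·8 − (-2)·6]| = 108, so the area is 54.
The number of boundary lattice points is Σ gcd(|Δx|,|Δy|) = gcd(10,2) + gcd(1,10) + gcd(8,10) + gcd(1,2) = 2+1+2+1 = 6.
By Pick's theorem I = A − B/2 + 1 = 54 − 6/2 + 1 = 52.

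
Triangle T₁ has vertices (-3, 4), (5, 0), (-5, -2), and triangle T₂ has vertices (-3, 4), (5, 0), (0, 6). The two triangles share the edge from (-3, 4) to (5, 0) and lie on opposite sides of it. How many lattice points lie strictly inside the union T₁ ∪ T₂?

The union is the simple quadrilateral with vertices (-3, 4), (-5, -2), (5, 0), (0, 6) in order.
The shoelace formula gives twice the area as |[(-3)·(-2) − (-5)·4] + [(-5)·0 − 5·(-2)] + [5·6 − 0·0] + [0·4 − (-3)·6]| = 84, so the area is 42.
The number of boundary lattice points is Σ gcd(|Δx|,|Δy|) = gcd(2,6) + gcd(10,2) + gcd(5,6) + gcd(3,2) = 2+2+1+1 = 6.
By Pick's theorem I = A − B/2 + 1 = 42 − 6/2 + 1 = 40.

40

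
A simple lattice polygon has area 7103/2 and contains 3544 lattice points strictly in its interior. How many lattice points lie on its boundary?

Pick's theorem gives A = I + B/2 − 1, so B = 2(A − I + 1) = 2(7103/2 − 3544 + 1) = 17.

17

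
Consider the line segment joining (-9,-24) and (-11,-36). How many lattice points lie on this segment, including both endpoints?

3

The number of lattice points on a segment between lattice points is gcd(|Δx|,|Δy|) + 1 = gcd(2,12) + 1 = 2 + 1 = 3.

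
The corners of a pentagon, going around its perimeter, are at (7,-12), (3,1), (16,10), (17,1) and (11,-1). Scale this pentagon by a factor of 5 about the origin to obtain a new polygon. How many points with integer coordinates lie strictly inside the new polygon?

3111

By the shoelace formula, twice the signed area is |(7·1 − 3·(-12)) + (3·10 − 16·1) + (16·1 − 17·10) + (17·(-1) − 11·1) + (11·(-12) − 7·(-1))| = 250, so the area is 125.
Along each edge there are gcd(|Δx|,|Δy|)+1 lattice points, so counting each shared vertex once the boundary has gcd(4,13) + gcd(13,9) + gcd(1,9) + gcd(6,2) + gcd(4,11) = 1+1+1+2+1 = 6.
Scaling by 5 multiplies the area by 5² = 25 (so the new area is 3125) and multiplies the boundary lattice-point count by 5, giving 30.
By Pick's theorem, the interior count of the dilated polygon is 3125 − 30/2 + 1 = 3111.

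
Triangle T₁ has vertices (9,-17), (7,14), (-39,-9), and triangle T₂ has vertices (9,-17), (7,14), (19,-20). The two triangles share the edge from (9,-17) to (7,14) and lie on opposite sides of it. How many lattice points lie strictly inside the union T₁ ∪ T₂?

The union is the simple quadrilateral with vertices (9,-17), (-39,-9), (7,14), (19,-20) in order.
Using the shoelace formula, 2A = |(9·(-9) − (-39)·(-17)) + ((-39)·14 − 7·(-9)) + (7·(-20) − 19·14) + (19·(-17) − 9·(-20))| = 1776, so the area is 888.
Summing gcd(|Δx|,|Δy|) over the edges gives the boundary count: gcd(48,8) + gcd(46,23) + gcd(12,34) + gcd(10,3) = 8+23+2+1 = 34.
By Pick's theorem I = A − B/2 + 1 = 888 − 34/2 + 1 = 872.

872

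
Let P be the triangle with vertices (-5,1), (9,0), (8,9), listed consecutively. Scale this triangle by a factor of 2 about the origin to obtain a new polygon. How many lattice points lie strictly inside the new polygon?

248

Using the shoelace formula, 2A = |[(-5)·0 − 9·1] + [9·9 − 8·0] + [8·1 − (-5)·9]| = 125, so the area is 62.5.
Summing gcd(|Δx|,|Δy|) over the edges gives the boundary count: gcd(14,1) + gcd(1,9) + gcd(13,8) = 1+1+1 = 3.
Scaling by 2 multiplies the area by 2² = 4 (so the new area is 250) and multiplies the boundary lattice-point count by 2, giving 6.
By Pick's theorem, the interior count of the dilated polygon is 250 − 6/2 + 1 = 248.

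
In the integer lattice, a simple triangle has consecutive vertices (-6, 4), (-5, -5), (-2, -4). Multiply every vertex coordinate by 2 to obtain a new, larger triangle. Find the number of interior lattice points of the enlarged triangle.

By the shoelace formula, twice the signed area is |((-6)·(-5) − (-5)·4) + ((-5)·(-4) − (-2)·(-5)) + ((-2)·4 − (-6)·(-4))| = 28, so the area is 14.
Along each edge there are gcd(|Δx|,|Δy|)+1 lattice points, so counting each shared vertex once the boundary has gcd(1,9) + gcd(3,1) + gcd(4,8) = 1+1+4 = 6.
Scaling by 2 multiplies the area by 2² = 4 (so the new area is 56) and multiplies the boundary lattice-point count by 2, giving 12.
By Pick's theorem, the interior count of the dilated polygon is 56 − 12/2 + 1 = 51.

51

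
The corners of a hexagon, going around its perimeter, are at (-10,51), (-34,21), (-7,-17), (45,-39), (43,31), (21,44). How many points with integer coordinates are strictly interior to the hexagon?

Using the shoelace formula, 2A = |((-10)·21 − (-34)·51) + ((-34)·(-17) − (-7)·21) + ((-7)·(-39) − 45·(-17)) + (45·31 − 43·(-39)) + (43·44 − 21·31) + (21·51 − (-10)·44)| = 9111, so the area is 9111/2.
Along each edge there are gcd(|Δx|,|Δy|)+1 lattice points, so counting each shared vertex once the boundary has gcd(24,30) + gcd(27,38) + gcd(52,22) + gcd(2,70) + gcd(22,13) + gcd(31,7) = 6+1+2+2+1+1 = 13.
Pick's theorem gives I = A − B/2 + 1 = 9111/2 − 13/2 + 1 = 4550.

4550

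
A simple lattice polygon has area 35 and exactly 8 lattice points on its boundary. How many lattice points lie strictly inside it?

32

Pick's theorem A = I + B/2 − 1 rearranges to I = A − B/2 + 1 = 35 − 8/2 + 1 = 32.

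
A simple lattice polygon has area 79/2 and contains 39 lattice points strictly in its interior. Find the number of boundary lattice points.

Pick's theorem gives A = I + B/2 − 1, so B = 2(A − I + 1) = 2(79/2 − 39 + 1) = 3.

3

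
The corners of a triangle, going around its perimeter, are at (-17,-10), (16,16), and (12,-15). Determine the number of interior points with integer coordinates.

459

Using the shoelace formula, 2A = |[(-17)·16 − 16·(-10)] + [16·(-15) − 12·16] + [12·(-10) − (-17)·(-15)]| = 919, so the area is 459.5.
Summing gcd(|Δx|,|Δy|) over the edges gives the boundary count: gcd(33,26) + gcd(4,31) + gcd(29,5) = 1+1+1 = 3.
By Pick's theorem A = I + B/2 − 1, so I = 459.5 − 3/2 + 1 = 459.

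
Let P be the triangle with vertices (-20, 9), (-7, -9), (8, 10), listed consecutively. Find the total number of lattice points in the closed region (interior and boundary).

261

Using the shoelace formula, 2A = |((-20)·(-9) − (-7)·9) + ((-7)·10 − 8·(-9)) + (8·9 − (-20)·10)| = 517, so the area is 517/2.
Summing gcd(|Δx|,|Δy|) over the edges gives the boundary count: gcd(13,18) + gcd(15,19) + gcd(28,1) = 1+1+1 = 3.
Pick's theorem gives I = A − B/2 + 1 = 517/2 − 3/2 + 1 = 258, so the closed region contains I + B = 258 + 3 = 261 lattice points.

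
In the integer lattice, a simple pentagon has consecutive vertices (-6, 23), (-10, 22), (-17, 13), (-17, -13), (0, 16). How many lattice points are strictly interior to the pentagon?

By the shoelace formula, twice the signed area is |((-6)·22 − (-10)·23) + ((-10)·13 − (-17)·22) + ((-17)·(-13) − (-17)·13) + ((-17)·16 − 0·(-13)) + (0·23 − (-6)·16)| = 608, so the area is 304.
Summing gcd(|Δx|,|Δy|) over the edges gives the boundary count: gcd(4,1) + gcd(7,9) + gcd(0,26) + gcd(17,29) + gcd(6,7) = 1+1+26+1+1 = 30.
Pick's theorem gives I = A − B/2 + 1 = 304 − 30/2 + 1 = 290.

290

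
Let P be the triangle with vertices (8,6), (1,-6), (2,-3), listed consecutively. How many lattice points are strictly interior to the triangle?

3

By the shoelace formula, twice the signed area is |[8·(-6) − 1·6] + [1·(-3) − 2·(-6)] + [2·6 − 8·(-3)]| = 9, so the area is 9/2.
Along each edge there are gcd(|Δx|,|Δy|)+1 lattice points, so counting each shared vertex once the boundary has gcd(7,12) + gcd(1,3) + gcd(6,9) = 1+1+3 = 5.
Pick's theorem gives I = A − B/2 + 1 = 9/2 − 5/2 + 1 = 3.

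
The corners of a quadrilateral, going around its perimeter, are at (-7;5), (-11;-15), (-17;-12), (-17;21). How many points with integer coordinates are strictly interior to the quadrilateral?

211

By the shoelace formula, twice the signed area is |[(-7)·(-15) − (-11)·5] + [(-11)·(-12) − (-17)·(-15)] + [(-17)·21 − (-17)·(-12)] + [(-17)·5 − (-7)·21]| = 462, so the area is 231.
Summing gcd(|Δx|,|Δy|) over the edges gives the boundary count: gcd(4,20) + gcd(6,3) + gcd(0,33) + gcd(10,16) = 4+3+33+2 = 42.
Pick's theorem gives I = A − B/2 + 1 = 231 − 42/2 + 1 = 211.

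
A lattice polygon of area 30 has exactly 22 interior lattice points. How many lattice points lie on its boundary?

Pick's theorem gives A = I + B/2 − 1, so B = 2(A − I + 1) = 2(30 − 22 + 1) = 18.

18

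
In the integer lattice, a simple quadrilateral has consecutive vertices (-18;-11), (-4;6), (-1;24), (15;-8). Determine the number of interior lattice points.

441

By the shoelace formula, twice the signed area is |[(-18)·6 − (-4)·(-11)] + [(-4)·24 − (-1)·6] + [(-1)·(-8) − 15·24] + [15·(-11) − (-18)·(-8)]| = 903, so the area is 451.5.
Summing gcd(|Δx|,|Δy|) over the edges gives the boundary count: gcd(14,17) + gcd(3,18) + gcd(16,32) + gcd(33,3) = 1+3+16+3 = 23.
Pick's theorem gives I = A − B/2 + 1 = 451.5 − 23/2 + 1 = 441.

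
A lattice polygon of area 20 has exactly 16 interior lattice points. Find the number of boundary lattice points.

10

Pick's theorem gives A = I + B/2 − 1, so B = 2(A − I + 1) = 2(20 − 16 + 1) = 10.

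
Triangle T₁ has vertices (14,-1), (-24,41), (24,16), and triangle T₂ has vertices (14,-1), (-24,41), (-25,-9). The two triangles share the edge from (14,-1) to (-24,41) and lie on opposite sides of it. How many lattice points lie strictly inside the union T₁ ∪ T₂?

The union is the simple quadrilateral with vertices (14,-1), (24,16), (-24,41), (-25,-9) in order.
The shoelace formula gives twice the area as |(14·16 − 24·(-1)) + (24·41 − (-24)·16) + ((-24)·(-9) − (-25)·41) + ((-25)·(-1) − 14·(-9))| = 3008, so the area is 1504.
The number of boundary lattice points is Σ gcd(|Δx|,|Δy|) = gcd(10,17) + gcd(48,25) + gcd(1,50) + gcd(39,8) = 1+1+1+1 = 4.
By Pick's theorem I = A − B/2 + 1 = 1504 − 4/2 + 1 = 1503.

1503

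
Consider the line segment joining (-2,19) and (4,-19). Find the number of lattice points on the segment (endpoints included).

3

The number of lattice points on a segment between lattice points is gcd(|Δx|,|Δy|) + 1 = gcd(6,38) + 1 = 2 + 1 = 3.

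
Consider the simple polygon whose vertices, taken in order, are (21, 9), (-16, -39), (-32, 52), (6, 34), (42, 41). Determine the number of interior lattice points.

By the shoelace formula, twice the signed area is |(21·(-39) − (-16)·9) + ((-16)·52 − (-32)·(-39)) + ((-32)·34 − 6·52) + (6·41 − 42·34) + (42·9 − 21·41)| = 5820, so the area is 2910.
The number of boundary lattice points is Σ gcd(|Δx|,|Δy|) = gcd(37,48) + gcd(16,91) + gcd(38,18) + gcd(36,7) + gcd(21,32) = 1+1+2+1+1 = 6.
By Pick's theorem A = I + B/2 − 1, so I = 2910 − 6/2 + 1 = 2908.

2908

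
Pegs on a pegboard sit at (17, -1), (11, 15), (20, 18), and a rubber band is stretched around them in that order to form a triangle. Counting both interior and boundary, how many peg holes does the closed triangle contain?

By the shoelace formula, twice the signed area is |(17·15 − 11·(-1)) + (11·18 − 20·15) + (20·(-1) − 17·18)| = 162, so the area is 81.
Along each edge there are gcd(|Δx|,|Δy|)+1 lattice points, so counting each shared vertex once the boundary has gcd(6,16) + gcd(9,3) + gcd(3,19) = 2+3+1 = 6.
Pick's theorem gives I = A − B/2 + 1 = 81 − 6/2 + 1 = 79, so the closed region contains I + B = 79 + 6 = 85 lattice points.

85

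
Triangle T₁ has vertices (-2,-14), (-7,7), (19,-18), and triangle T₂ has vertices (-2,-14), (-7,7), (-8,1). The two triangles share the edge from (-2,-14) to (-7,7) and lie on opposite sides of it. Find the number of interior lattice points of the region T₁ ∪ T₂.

The union is the simple quadrilateral with vertices (-2,-14), (19,-18), (-7,7), (-8,1) in order.
Using the shoelace formula, 2A = |[(-2)·(-18) − 19·(-14)] + [19·7 − (-7)·(-18)] + [(-7)·1 − (-8)·7] + [(-8)·(-14) − (-2)·1]| = 472, so the area is 236.
Along each edge there are gcd(|Δx|,|Δy|)+1 lattice points, so counting each shared vertex once the boundary has gcd(21,4) + gcd(26,25) + gcd(1,6) + gcd(6,15) = 1+1+1+3 = 6.
By Pick's theorem I = A − B/2 + 1 = 236 − 6/2 + 1 = 234.

234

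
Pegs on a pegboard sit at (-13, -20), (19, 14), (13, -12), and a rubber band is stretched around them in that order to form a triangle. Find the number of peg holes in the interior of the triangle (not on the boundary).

312

By the shoelace formula, twice the signed area is |[(-13)·14 − 19·(-20)] + [19·(-12) − 13·14] + [13·(-20) − (-13)·(-12)]| = 628, so the area is 314.
Summing gcd(|Δx|,|Δy|) over the edges gives the boundary count: gcd(32,34) + gcd(6,26) + gcd(26,8) = 2+2+2 = 6.
By Pick's theorem A = I + B/2 − 1, so I = 314 − 6/2 + 1 = 312.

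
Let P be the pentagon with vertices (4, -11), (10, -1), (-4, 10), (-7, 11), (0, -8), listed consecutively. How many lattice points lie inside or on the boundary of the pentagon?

162

The shoelace formula gives twice the area as |(4·(-1) − 10·(-11)) + (10·10 − (-4)·(-1)) + ((-4)·11 − (-7)·10) + ((-7)·(-8) − 0·11) + (0·(-11) − 4·(-8))| = 316, so the area is 158.
Along each edge there are gcd(|Δx|,|Δy|)+1 lattice points, so counting each shared vertex once the boundary has gcd(6,10) + gcd(14,11) + gcd(3,1) + gcd(7,19) + gcd(4,3) = 2+1+1+1+1 = 6.
Pick's theorem gives I = A − B/2 + 1 = 158 − 6/2 + 1 = 156, so the closed region contains I + B = 156 + 6 = 162 lattice points.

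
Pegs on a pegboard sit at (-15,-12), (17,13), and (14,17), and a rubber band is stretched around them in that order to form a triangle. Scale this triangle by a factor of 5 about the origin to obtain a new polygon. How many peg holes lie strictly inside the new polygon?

2461

The shoelace formula gives twice the area as |[(-15)·13 − 17·(-12)] + [17·17 − 14·13] + [14·(-12) − (-15)·17]| = 203, so the area is 101.5.
Summing gcd(|Δx|,|Δy|) over the edges gives the boundary count: gcd(32,25) + gcd(3,4) + gcd(29,29) = 1+1+29 = 31.
Scaling by 5 multiplies the area by 5² = 25 (so the new area is 5075/2) and multiplies the boundary lattice-point count by 5, giving 155.
By Pick's theorem, the interior count of the dilated polygon is 5075/2 − 155/2 + 1 = 2461.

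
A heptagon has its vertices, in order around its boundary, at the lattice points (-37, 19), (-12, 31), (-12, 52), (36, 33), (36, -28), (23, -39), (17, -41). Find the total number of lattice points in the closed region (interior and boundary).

By the shoelace formula, twice the signed area is |((-37)·31 − (-12)·19) + ((-12)·52 − (-12)·31) + ((-12)·33 − 36·52) + (36·(-28) − 36·33) + (36·(-39) − 23·(-28)) + (23·(-41) − 17·(-39)) + (17·19 − (-37)·(-41))| = 7869, so the area is 3934.5.
The number of boundary lattice points is Σ gcd(|Δx|,|Δy|) = gcd(25,12) + gcd(0,21) + gcd(48,19) + gcd(0,61) + gcd(13,11) + gcd(6,2) + gcd(54,60) = 1+21+1+61+1+2+6 = 93.
Pick's theorem gives I = A − B/2 + 1 = 3934.5 − 93/2 + 1 = 3889, so the closed region contains I + B = 3889 + 93 = 3982 lattice points.

3982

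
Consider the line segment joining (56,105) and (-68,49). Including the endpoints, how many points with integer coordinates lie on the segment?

5

The number of lattice points on a segment between lattice points is gcd(|Δx|,|Δy|) + 1 = gcd(124,56) + 1 = 4 + 1 = 5.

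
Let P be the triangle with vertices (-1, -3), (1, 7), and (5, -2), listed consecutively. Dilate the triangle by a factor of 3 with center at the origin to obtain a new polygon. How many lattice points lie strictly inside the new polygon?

256

The shoelace formula gives twice the area as |[(-1)·7 − 1·(-3)] + [1·(-2) − 5·7] + [5·(-3) − (-1)·(-2)]| = 58, so the area is 29.
Along each edge there are gcd(|Δx|,|Δy|)+1 lattice points, so counting each shared vertex once the boundary has gcd(2,10) + gcd(4,9) + gcd(6,1) = 2+1+1 = 4.
Scaling by 3 multiplies the area by 3² = 9 (so the new area is 261) and multiplies the boundary lattice-point count by 3, giving 12.
By Pick's theorem, the interior count of the dilated polygon is 261 − 12/2 + 1 = 256.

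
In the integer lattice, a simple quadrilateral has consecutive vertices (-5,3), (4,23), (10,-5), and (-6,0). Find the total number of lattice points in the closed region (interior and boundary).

216

By the shoelace formula, twice the signed area is |((-5)·23 − 4·3) + (4·(-5) − 10·23) + (10·0 − (-6)·(-5)) + ((-6)·3 − (-5)·0)| = 425, so the area is 425/2.
The number of boundary lattice points is Σ gcd(|Δx|,|Δy|) = gcd(9,20) + gcd(6,28) + gcd(16,5) + gcd(1,3) = 1+2+1+1 = 5.
Pick's theorem gives I = A − B/2 + 1 = 425/2 − 5/2 + 1 = 211, so the closed region contains I + B = 211 + 5 = 216 lattice points.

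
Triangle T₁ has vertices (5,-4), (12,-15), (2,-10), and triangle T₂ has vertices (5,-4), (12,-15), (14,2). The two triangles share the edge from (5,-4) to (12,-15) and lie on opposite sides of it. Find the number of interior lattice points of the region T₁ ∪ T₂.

The union is the simple quadrilateral with vertices (5,-4), (2,-10), (12,-15), (14,2) in order.
By the shoelace formula, twice the signed area is |[5·(-10) − 2·(-4)] + [2·(-15) − 12·(-10)] + [12·2 − 14·(-15)] + [14·(-4) − 5·2]| = 216, so the area is 108.
Summing gcd(|Δx|,|Δy|) over the edges gives the boundary count: gcd(3,6) + gcd(10,5) + gcd(2,17) + gcd(9,6) = 3+5+1+3 = 12.
By Pick's theorem I = A − B/2 + 1 = 108 − 12/2 + 1 = 103.

103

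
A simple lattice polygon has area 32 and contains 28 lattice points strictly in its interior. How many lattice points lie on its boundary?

10

Pick's theorem gives A = I + B/2 − 1, so B = 2(A − I + 1) = 2(32 − 28 + 1) = 10.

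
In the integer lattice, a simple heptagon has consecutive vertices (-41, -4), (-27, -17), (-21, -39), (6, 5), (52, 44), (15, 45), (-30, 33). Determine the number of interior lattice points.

The shoelace formula gives twice the area as |[(-41)·(-17) − (-27)·(-4)] + [(-27)·(-39) − (-21)·(-17)] + [(-21)·5 − 6·(-39)] + [6·44 − 52·5] + [52·45 − 15·44] + [15·33 − (-30)·45] + [(-30)·(-4) − (-41)·33]| = 6416, so the area is 3208.
Summing gcd(|Δx|,|Δy|) over the edges gives the boundary count: gcd(14,13) + gcd(6,22) + gcd(27,44) + gcd(46,39) + gcd(37,1) + gcd(45,12) + gcd(11,37) = 1+2+1+1+1+3+1 = 10.
By Pick's theorem A = I + B/2 − 1, so I = 3208 − 10/2 + 1 = 3204.

3204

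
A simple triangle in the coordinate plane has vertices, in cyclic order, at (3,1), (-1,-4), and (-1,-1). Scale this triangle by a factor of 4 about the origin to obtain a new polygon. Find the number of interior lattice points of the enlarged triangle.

The shoelace formula gives twice the area as |[3·(-4) − (-1)·1] + [(-1)·(-1) − (-1)·(-4)] + [(-1)·1 − 3·(-1)]| = 12, so the area is 6.
Summing gcd(|Δx|,|Δy|) over the edges gives the boundary count: gcd(4,5) + gcd(0,3) + gcd(4,2) = 1+3+2 = 6.
Scaling by 4 multiplies the area by 4² = 16 (so the new area is 96) and multiplies the boundary lattice-point count by 4, giving 24.
By Pick's theorem, the interior count of the dilated polygon is 96 − 24/2 + 1 = 85.

85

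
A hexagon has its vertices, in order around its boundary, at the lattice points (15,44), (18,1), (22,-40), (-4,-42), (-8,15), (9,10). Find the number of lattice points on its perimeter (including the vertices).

Along each edge there are gcd(|Δx|,|Δy|)+1 lattice points, so counting each shared vertex once the boundary has gcd(3,43) + gcd(4,41) + gcd(26,2) + gcd(4,57) + gcd(17,5) + gcd(6,34) = 1+1+2+1+1+2 = 8.

8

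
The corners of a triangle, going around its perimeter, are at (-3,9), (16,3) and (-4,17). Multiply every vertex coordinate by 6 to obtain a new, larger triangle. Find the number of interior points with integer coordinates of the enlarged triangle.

The shoelace formula gives twice the area as |[(-3)·3 − 16·9] + [16·17 − (-4)·3] + [(-4)·9 − (-3)·17]| = 146, so the area is 73.
Summing gcd(|Δx|,|Δy|) over the edges gives the boundary count: gcd(19,6) + gcd(20,14) + gcd(1,8) = 1+2+1 = 4.
Scaling by 6 multiplies the area by 6² = 36 (so the new area is 2628) and multiplies the boundary lattice-point count by 6, giving 24.
By Pick's theorem, the interior count of the dilated polygon is 2628 − 24/2 + 1 = 2617.

2617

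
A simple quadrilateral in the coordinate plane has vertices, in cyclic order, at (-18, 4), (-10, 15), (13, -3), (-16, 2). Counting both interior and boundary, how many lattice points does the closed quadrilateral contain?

Using the shoelace formula, 2A = |[(-18)·15 − (-10)·4] + [(-10)·(-3) − 13·15] + [13·2 − (-16)·(-3)] + [(-16)·4 − (-18)·2]| = 445, so the area is 445/2.
Summing gcd(|Δx|,|Δy|) over the edges gives the boundary count: gcd(8,11) + gcd(23,18) + gcd(29,5) + gcd(2,2) = 1+1+1+2 = 5.
Pick's theorem gives I = A − B/2 + 1 = 445/2 − 5/2 + 1 = 221, so the closed region contains I + B = 221 + 5 = 226 lattice points.

226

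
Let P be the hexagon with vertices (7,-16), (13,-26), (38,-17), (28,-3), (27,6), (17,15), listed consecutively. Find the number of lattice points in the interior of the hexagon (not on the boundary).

662

Using the shoelace formula, 2A = |[7·(-26) − 13·(-16)] + [13·(-17) − 38·(-26)] + [38·(-3) − 28·(-17)] + [28·6 − 27·(-3)] + [27·15 − 17·6] + [17·(-16) − 7·15]| = 1330, so the area is 665.
The number of boundary lattice points is Σ gcd(|Δx|,|Δy|) = gcd(6,10) + gcd(25,9) + gcd(10,14) + gcd(1,9) + gcd(10,9) + gcd(10,31) = 2+1+2+1+1+1 = 8.
By Pick's theorem A = I + B/2 − 1, so I = 665 − 8/2 + 1 = 662.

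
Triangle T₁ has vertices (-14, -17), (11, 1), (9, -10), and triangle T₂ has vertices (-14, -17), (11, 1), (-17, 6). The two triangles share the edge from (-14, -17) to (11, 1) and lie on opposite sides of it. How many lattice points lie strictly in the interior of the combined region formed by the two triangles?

433

The union is the simple quadrilateral with vertices (-14, -17), (9, -10), (11, 1), (-17, 6) in order.
The shoelace formula gives twice the area as |((-14)·(-10) − 9·(-17)) + (9·1 − 11·(-10)) + (11·6 − (-17)·1) + ((-17)·(-17) − (-14)·6)| = 868, so the area is 434.
The number of boundary lattice points is Σ gcd(|Δx|,|Δy|) = gcd(23,7) + gcd(2,11) + gcd(28,5) + gcd(3,23) = 1+1+1+1 = 4.
By Pick's theorem I = A − B/2 + 1 = 434 − 4/2 + 1 = 433.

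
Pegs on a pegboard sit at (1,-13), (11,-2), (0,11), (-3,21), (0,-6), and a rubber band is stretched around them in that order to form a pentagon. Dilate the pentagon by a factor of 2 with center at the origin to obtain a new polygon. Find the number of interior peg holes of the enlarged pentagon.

The shoelace formula gives twice the area as |[1·(-2) − 11·(-13)] + [11·11 − 0·(-2)] + [0·21 − (-3)·11] + [(-3)·(-6) − 0·21] + [0·(-13) − 1·(-6)]| = 319, so the area is 319/2.
Summing gcd(|Δx|,|Δy|) over the edges gives the boundary count: gcd(10,11) + gcd(11,13) + gcd(3,10) + gcd(3,27) + gcd(1,7) = 1+1+1+3+1 = 7.
Scaling by 2 multiplies the area by 2² = 4 (so the new area is 638) and multiplies the boundary lattice-point count by 2, giving 14.
By Pick's theorem, the interior count of the dilated polygon is 638 − 14/2 + 1 = 632.

632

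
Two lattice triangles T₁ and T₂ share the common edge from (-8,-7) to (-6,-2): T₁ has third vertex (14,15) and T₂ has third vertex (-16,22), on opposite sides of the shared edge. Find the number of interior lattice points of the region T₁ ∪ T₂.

The union is the simple quadrilateral with vertices (-8,-7), (14,15), (-6,-2), (-16,22) in order.
By the shoelace formula, twice the signed area is |[(-8)·15 − 14·(-7)] + [14·(-2) − (-6)·15] + [(-6)·22 − (-16)·(-2)] + [(-16)·(-7) − (-8)·22]| = 164, so the area is 82.
The number of boundary lattice points is Σ gcd(|Δx|,|Δy|) = gcd(22,22) + gcd(20,17) + gcd(10,24) + gcd(8,29) = 22+1+2+1 = 26.
By Pick's theorem I = A − B/2 + 1 = 82 − 26/2 + 1 = 70.

70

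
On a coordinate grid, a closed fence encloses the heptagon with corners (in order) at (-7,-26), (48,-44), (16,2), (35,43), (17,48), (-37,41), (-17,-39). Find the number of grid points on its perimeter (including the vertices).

Summing gcd(|Δx|,|Δy|) over the edges gives the boundary count: gcd(55,18) + gcd(32,46) + gcd(19,41) + gcd(18,5) + gcd(54,7) + gcd(20,80) + gcd(10,13) = 1+2+1+1+1+20+1 = 27.

27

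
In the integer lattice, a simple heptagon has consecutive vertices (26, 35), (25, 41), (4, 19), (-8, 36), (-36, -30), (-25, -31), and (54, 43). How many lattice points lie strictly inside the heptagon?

2031

The shoelace formula gives twice the area as |[26·41 − 25·35] + [25·19 − 4·41] + [4·36 − (-8)·19] + [(-8)·(-30) − (-36)·36] + [(-36)·(-31) − (-25)·(-30)] + [(-25)·43 − 54·(-31)] + [54·35 − 26·43]| = 4071, so the area is 2035.5.
Summing gcd(|Δx|,|Δy|) over the edges gives the boundary count: gcd(1,6) + gcd(21,22) + gcd(12,17) + gcd(28,66) + gcd(11,1) + gcd(79,74) + gcd(28,8) = 1+1+1+2+1+1+4 = 11.
Pick's theorem gives I = A − B/2 + 1 = 2035.5 − 11/2 + 1 = 2031.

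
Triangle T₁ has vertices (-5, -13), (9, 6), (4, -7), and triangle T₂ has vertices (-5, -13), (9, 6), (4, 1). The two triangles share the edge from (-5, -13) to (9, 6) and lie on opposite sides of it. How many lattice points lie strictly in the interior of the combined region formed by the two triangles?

52

The union is the simple quadrilateral with vertices (-5, -13), (4, -7), (9, 6), (4, 1) in order.
The shoelace formula gives twice the area as |((-5)·(-7) − 4·(-13)) + (4·6 − 9·(-7)) + (9·1 − 4·6) + (4·(-13) − (-5)·1)| = 112, so the area is 56.
The number of boundary lattice points is Σ gcd(|Δx|,|Δy|) = gcd(9,6) + gcd(5,13) + gcd(5,5) + gcd(9,14) = 3+1+5+1 = 10.
By Pick's theorem I = A − B/2 + 1 = 56 − 10/2 + 1 = 52.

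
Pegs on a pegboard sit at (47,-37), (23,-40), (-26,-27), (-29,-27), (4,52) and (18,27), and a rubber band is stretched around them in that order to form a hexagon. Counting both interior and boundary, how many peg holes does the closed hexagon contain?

By the shoelace formula, twice the signed area is |[47·(-40) − 23·(-37)] + [23·(-27) − (-26)·(-40)] + [(-26)·(-27) − (-29)·(-27)] + [(-29)·52 − 4·(-27)] + [4·27 − 18·52] + [18·(-37) − 47·27]| = 6934, so the area is 3467.
Along each edge there are gcd(|Δx|,|Δy|)+1 lattice points, so counting each shared vertex once the boundary has gcd(24,3) + gcd(49,13) + gcd(3,0) + gcd(33,79) + gcd(14,25) + gcd(29,64) = 3+1+3+1+1+1 = 10.
Pick's theorem gives I = A − B/2 + 1 = 3467 − 10/2 + 1 = 3463, so the closed region contains I + B = 3463 + 10 = 3473 lattice points.

3473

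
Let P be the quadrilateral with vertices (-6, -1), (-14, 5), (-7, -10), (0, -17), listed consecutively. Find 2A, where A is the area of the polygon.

By the shoelace formula, twice the signed area is |((-6)·5 − (-14)·(-1)) + ((-14)·(-10) − (-7)·5) + ((-7)·(-17) − 0·(-10)) + (0·(-1) − (-6)·(-17))| = 148, so the area is 74.

148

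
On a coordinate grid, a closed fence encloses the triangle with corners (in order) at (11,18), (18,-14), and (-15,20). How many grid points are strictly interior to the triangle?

408

By the shoelace formula, twice the signed area is |(11·(-14) − 18·18) + (18·20 − (-15)·(-14)) + ((-15)·18 − 11·20)| = 818, so the area is 409.
Summing gcd(|Δx|,|Δy|) over the edges gives the boundary count: gcd(7,32) + gcd(33,34) + gcd(26,2) = 1+1+2 = 4.
Pick's theorem gives I = A − B/2 + 1 = 409 − 4/2 + 1 = 408.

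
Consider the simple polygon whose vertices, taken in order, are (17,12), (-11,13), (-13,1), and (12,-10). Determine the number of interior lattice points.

By the shoelace formula, twice the signed area is |(17·13 − (-11)·12) + ((-11)·1 − (-13)·13) + ((-13)·(-10) − 12·1) + (12·12 − 17·(-10))| = 943, so the area is 471.5.
Summing gcd(|Δx|,|Δy|) over the edges gives the boundary count: gcd(28,1) + gcd(2,12) + gcd(25,11) + gcd(5,22) = 1+2+1+1 = 5.
Pick's theorem gives I = A − B/2 + 1 = 471.5 − 5/2 + 1 = 470.

470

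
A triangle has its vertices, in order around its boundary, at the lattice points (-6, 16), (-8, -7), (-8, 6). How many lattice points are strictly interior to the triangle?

6

Using the shoelace formula, 2A = |((-6)·(-7) − (-8)·16) + ((-8)·6 − (-8)·(-7)) + ((-8)·16 − (-6)·6)| = 26, so the area is 13.
Along each edge there are gcd(|Δx|,|Δy|)+1 lattice points, so counting each shared vertex once the boundary has gcd(2,23) + gcd(0,13) + gcd(2,10) = 1+13+2 = 16.
Pick's theorem gives I = A − B/2 + 1 = 13 − 16/2 + 1 = 6.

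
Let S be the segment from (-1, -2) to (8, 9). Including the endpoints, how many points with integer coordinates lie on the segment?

The number of lattice points on a segment between lattice points is gcd(|Δx|,|Δy|) + 1 = gcd(9,11) + 1 = 1 + 1 = 2.

2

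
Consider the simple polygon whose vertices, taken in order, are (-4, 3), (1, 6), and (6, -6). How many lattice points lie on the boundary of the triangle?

Along each edge there are gcd(|Δx|,|Δy|)+1 lattice points, so counting each shared vertex once the boundary has gcd(5,3) + gcd(5,12) + gcd(10,9) = 1+1+1 = 3.

3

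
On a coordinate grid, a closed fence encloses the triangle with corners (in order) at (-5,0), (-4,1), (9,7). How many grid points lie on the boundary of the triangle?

9

Along each edge there are gcd(|Δx|,|Δy|)+1 lattice points, so counting each shared vertex once the boundary has gcd(1,1) + gcd(13,6) + gcd(14,7) = 1+1+7 = 9.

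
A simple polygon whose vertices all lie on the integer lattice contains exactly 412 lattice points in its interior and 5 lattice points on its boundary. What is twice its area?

By Pick's theorem, A = I + B/2 − 1 = 412 + 5/2 − 1 = 827/2.
Hence 2A = 827.

827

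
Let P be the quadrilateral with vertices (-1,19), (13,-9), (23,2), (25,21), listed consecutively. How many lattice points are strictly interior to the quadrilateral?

By the shoelace formula, twice the signed area is |((-1)·(-9) − 13·19) + (13·2 − 23·(-9)) + (23·21 − 25·2) + (25·19 − (-1)·21)| = 924, so the area is 462.
Along each edge there are gcd(|Δx|,|Δy|)+1 lattice points, so counting each shared vertex once the boundary has gcd(14,28) + gcd(10,11) + gcd(2,19) + gcd(26,2) = 14+1+1+2 = 18.
By Pick's theorem A = I + B/2 − 1, so I = 462 − 18/2 + 1 = 454.

454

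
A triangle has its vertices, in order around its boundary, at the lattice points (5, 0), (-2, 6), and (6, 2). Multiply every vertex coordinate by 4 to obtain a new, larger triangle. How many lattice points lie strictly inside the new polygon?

The shoelace formula gives twice the area as |(5·6 − (-2)·0) + ((-2)·2 − 6·6) + (6·0 − 5·2)| = 20, so the area is 10.
Along each edge there are gcd(|Δx|,|Δy|)+1 lattice points, so counting each shared vertex once the boundary has gcd(7,6) + gcd(8,4) + gcd(1,2) = 1+4+1 = 6.
Scaling by 4 multiplies the area by 4² = 16 (so the new area is 160) and multiplies the boundary lattice-point count by 4, giving 24.
By Pick's theorem, the interior count of the dilated polygon is 160 − 24/2 + 1 = 149.

149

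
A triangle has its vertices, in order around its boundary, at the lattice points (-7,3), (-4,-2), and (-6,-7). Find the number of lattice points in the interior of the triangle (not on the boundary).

Using the shoelace formula, 2A = |[(-7)·(-2) − (-4)·3] + [(-4)·(-7) − (-6)·(-2)] + [(-6)·3 − (-7)·(-7)]| = 25, so the area is 25/2.
Along each edge there are gcd(|Δx|,|Δy|)+1 lattice points, so counting each shared vertex once the boundary has gcd(3,5) + gcd(2,5) + gcd(1,10) = 1+1+1 = 3.
By Pick's theorem A = I + B/2 − 1, so I = 25/2 − 3/2 + 1 = 12.

12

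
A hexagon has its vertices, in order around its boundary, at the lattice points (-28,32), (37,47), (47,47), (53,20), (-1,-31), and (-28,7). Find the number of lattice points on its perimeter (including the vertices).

The number of boundary lattice points is Σ gcd(|Δx|,|Δy|) = gcd(65,15) + gcd(10,0) + gcd(6,27) + gcd(54,51) + gcd(27,38) + gcd(0,25) = 5+10+3+3+1+25 = 47.

47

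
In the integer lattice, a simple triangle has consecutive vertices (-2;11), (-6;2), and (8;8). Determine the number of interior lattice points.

The shoelace formula gives twice the area as |[(-2)·2 − (-6)·11] + [(-6)·8 − 8·2] + [8·11 − (-2)·8]| = 102, so the area is 51.
Summing gcd(|Δx|,|Δy|) over the edges gives the boundary count: gcd(4,9) + gcd(14,6) + gcd(10,3) = 1+2+1 = 4.
By Pick's theorem A = I + B/2 − 1, so I = 51 − 4/2 + 1 = 50.

50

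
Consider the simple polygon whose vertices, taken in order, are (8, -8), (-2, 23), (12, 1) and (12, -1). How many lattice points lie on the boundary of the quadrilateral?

The number of boundary lattice points is Σ gcd(|Δx|,|Δy|) = gcd(10,31) + gcd(14,22) + gcd(0,2) + gcd(4,7) = 1+2+2+1 = 6.

6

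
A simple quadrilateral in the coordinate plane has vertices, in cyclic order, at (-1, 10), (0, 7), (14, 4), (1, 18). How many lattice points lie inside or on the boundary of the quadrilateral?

89

By the shoelace formula, twice the signed area is |((-1)·7 − 0·10) + (0·4 − 14·7) + (14·18 − 1·4) + (1·10 − (-1)·18)| = 171, so the area is 171/2.
Along each edge there are gcd(|Δx|,|Δy|)+1 lattice points, so counting each shared vertex once the boundary has gcd(1,3) + gcd(14,3) + gcd(13,14) + gcd(2,8) = 1+1+1+2 = 5.
Pick's theorem gives I = A − B/2 + 1 = 171/2 − 5/2 + 1 = 84, so the closed region contains I + B = 84 + 5 = 89 lattice points.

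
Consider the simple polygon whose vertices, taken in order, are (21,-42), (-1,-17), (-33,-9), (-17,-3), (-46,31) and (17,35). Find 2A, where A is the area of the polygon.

By the shoelace formula, twice the signed area is |(21·(-17) − (-1)·(-42)) + ((-1)·(-9) − (-33)·(-17)) + ((-33)·(-3) − (-17)·(-9)) + ((-17)·31 − (-46)·(-3)) + ((-46)·35 − 17·31) + (17·(-42) − 21·35)| = 5256, so the area is 2628.

5256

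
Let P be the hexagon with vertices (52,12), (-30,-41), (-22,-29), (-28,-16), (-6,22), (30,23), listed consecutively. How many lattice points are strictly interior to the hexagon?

The shoelace formula gives twice the area as |[52·(-41) − (-30)·12] + [(-30)·(-29) − (-22)·(-41)] + [(-22)·(-16) − (-28)·(-29)] + [(-28)·22 − (-6)·(-16)] + [(-6)·23 − 30·22] + [30·12 − 52·23]| = 4610, so the area is 2305.
Summing gcd(|Δx|,|Δy|) over the edges gives the boundary count: gcd(82,53) + gcd(8,12) + gcd(6,13) + gcd(22,38) + gcd(36,1) + gcd(22,11) = 1+4+1+2+1+11 = 20.
By Pick's theorem A = I + B/2 − 1, so I = 2305 − 20/2 + 1 = 2296.

2296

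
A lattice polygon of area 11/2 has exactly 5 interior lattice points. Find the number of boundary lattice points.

Pick's theorem gives A = I + B/2 − 1, so B = 2(A − I + 1) = 2(11/2 − 5 + 1) = 3.

3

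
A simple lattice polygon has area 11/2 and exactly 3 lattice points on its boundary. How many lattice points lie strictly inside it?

5

Pick's theorem A = I + B/2 − 1 rearranges to I = A − B/2 + 1 = 11/2 − 3/2 + 1 = 5.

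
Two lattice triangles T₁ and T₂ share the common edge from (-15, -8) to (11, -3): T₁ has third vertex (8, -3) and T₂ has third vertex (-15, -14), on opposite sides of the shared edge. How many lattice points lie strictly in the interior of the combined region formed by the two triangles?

The union is the simple quadrilateral with vertices (-15, -8), (8, -3), (11, -3), (-15, -14) in order.
Using the shoelace formula, 2A = |[(-15)·(-3) − 8·(-8)] + [8·(-3) − 11·(-3)] + [11·(-14) − (-15)·(-3)] + [(-15)·(-8) − (-15)·(-14)]| = 171, so the area is 171/2.
The number of boundary lattice points is Σ gcd(|Δx|,|Δy|) = gcd(23,5) + gcd(3,0) + gcd(26,11) + gcd(0,6) = 1+3+1+6 = 11.
By Pick's theorem I = A − B/2 + 1 = 171/2 − 11/2 + 1 = 81.

81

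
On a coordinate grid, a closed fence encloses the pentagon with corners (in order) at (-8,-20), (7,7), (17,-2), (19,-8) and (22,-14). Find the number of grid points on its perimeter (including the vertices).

15

Along each edge there are gcd(|Δx|,|Δy|)+1 lattice points, so counting each shared vertex once the boundary has gcd(15,27) + gcd(10,9) + gcd(2,6) + gcd(3,6) + gcd(30,6) = 3+1+2+3+6 = 15.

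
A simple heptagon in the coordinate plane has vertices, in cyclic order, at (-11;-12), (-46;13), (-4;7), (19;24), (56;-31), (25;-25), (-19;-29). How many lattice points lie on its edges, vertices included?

19

The number of boundary lattice points is Σ gcd(|Δx|,|Δy|) = gcd(35,25) + gcd(42,6) + gcd(23,17) + gcd(37,55) + gcd(31,6) + gcd(44,4) + gcd(8,17) = 5+6+1+1+1+4+1 = 19.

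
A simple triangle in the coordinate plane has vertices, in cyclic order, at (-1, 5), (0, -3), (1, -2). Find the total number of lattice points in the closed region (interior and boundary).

The shoelace formula gives twice the area as |[(-1)·(-3) − 0·5] + [0·(-2) − 1·(-3)] + [1·5 − (-1)·(-2)]| = 9, so the area is 4.5.
Along each edge there are gcd(|Δx|,|Δy|)+1 lattice points, so counting each shared vertex once the boundary has gcd(1,8) + gcd(1,1) + gcd(2,7) = 1+1+1 = 3.
Pick's theorem gives I = A − B/2 + 1 = 4.5 − 3/2 + 1 = 4, so the closed region contains I + B = 4 + 3 = 7 lattice points.

7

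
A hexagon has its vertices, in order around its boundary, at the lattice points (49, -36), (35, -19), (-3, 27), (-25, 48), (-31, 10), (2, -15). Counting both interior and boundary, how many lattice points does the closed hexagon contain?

By the shoelace formula, twice the signed area is |[49·(-19) − 35·(-36)] + [35·27 − (-3)·(-19)] + [(-3)·48 − (-25)·27] + [(-25)·10 − (-31)·48] + [(-31)·(-15) − 2·10] + [2·(-36) − 49·(-15)]| = 4094, so the area is 2047.
Summing gcd(|Δx|,|Δy|) over the edges gives the boundary count: gcd(14,17) + gcd(38,46) + gcd(22,21) + gcd(6,38) + gcd(33,25) + gcd(47,21) = 1+2+1+2+1+1 = 8.
Pick's theorem gives I = A − B/2 + 1 = 2047 − 8/2 + 1 = 2044, so the closed region contains I + B = 2044 + 8 = 2052 lattice points.

2052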